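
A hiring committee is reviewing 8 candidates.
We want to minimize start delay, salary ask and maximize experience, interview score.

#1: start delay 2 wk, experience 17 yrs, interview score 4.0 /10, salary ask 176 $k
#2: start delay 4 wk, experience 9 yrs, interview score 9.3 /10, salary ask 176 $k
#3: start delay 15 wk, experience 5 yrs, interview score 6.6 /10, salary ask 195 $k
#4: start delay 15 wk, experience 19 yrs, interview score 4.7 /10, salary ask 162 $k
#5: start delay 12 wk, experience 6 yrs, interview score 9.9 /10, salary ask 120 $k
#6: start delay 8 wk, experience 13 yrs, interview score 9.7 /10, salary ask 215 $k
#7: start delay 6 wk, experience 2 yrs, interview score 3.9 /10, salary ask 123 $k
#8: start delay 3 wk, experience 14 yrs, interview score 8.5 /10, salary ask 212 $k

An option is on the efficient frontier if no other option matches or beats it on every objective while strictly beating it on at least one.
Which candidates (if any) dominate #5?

#1: worse on interview score (4.0 vs 9.9).
#2: worse on interview score (9.3 vs 9.9).
#3: worse on start delay (15 vs 12).
#4: worse on start delay (15 vs 12).
#6: worse on interview score (9.7 vs 9.9).
#7: worse on experience (2 vs 6).
#8: worse on interview score (8.5 vs 9.9).
No option dominates #5.

none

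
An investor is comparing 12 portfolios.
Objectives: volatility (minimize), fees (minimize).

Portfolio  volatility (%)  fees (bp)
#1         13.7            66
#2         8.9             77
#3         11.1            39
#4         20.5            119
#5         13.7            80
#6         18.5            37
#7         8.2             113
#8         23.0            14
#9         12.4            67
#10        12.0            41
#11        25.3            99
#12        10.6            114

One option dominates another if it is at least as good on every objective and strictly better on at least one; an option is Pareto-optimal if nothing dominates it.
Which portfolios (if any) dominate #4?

#1: volatility 13.7≤20.5, fees 66≤119 — dominates #4.
#2: volatility 8.9≤20.5, fees 77≤119 — dominates #4.
#3: volatility 11.1≤20.5, fees 39≤119 — dominates #4.
#5: volatility 13.7≤20.5, fees 80≤119 — dominates #4.
#6: volatility 18.5≤20.5, fees 37≤119 — dominates #4.
#7: volatility 8.2≤20.5, fees 113≤119 — dominates #4.
#9: volatility 12.4≤20.5, fees 67≤119 — dominates #4.
#10: volatility 12.0≤20.5, fees 41≤119 — dominates #4.
#12: volatility 10.6≤20.5, fees 114≤119 — dominates #4.
Others (#8, #11) are each worse than #4 on at least one objective.

#1, #2, #3, #5, #6, #7, #9, #10, #12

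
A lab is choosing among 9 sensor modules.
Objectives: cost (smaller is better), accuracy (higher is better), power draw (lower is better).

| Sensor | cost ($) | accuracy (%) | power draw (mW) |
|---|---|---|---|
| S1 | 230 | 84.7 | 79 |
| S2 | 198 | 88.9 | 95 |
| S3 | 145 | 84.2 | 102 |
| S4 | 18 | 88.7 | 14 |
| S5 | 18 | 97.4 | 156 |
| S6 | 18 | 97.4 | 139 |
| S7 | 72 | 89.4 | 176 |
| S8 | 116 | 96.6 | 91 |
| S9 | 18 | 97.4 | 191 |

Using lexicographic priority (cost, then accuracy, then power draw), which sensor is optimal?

S6

First minimize cost: best is 18, kept {S4, S5, S6, S9}.
Then maximize accuracy: best is 97.4, kept {S5, S6, S9}.
Then minimize power draw: best is 139, kept {S6}.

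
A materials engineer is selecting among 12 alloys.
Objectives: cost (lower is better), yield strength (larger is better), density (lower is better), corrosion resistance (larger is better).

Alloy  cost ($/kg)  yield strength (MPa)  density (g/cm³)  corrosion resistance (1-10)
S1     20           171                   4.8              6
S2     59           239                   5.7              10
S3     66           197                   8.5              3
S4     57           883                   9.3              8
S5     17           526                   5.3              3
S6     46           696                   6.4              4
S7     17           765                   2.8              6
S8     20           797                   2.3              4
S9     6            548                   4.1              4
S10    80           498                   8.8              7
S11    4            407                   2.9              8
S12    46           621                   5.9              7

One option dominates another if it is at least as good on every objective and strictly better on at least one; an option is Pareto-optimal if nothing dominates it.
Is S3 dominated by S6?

Yes

S6 vs S3: cost 46≤66, yield strength 696≥197, density 6.4≤8.5, corrosion resistance 4≥3 — S6 is at least as good on every objective with at least one strict improvement.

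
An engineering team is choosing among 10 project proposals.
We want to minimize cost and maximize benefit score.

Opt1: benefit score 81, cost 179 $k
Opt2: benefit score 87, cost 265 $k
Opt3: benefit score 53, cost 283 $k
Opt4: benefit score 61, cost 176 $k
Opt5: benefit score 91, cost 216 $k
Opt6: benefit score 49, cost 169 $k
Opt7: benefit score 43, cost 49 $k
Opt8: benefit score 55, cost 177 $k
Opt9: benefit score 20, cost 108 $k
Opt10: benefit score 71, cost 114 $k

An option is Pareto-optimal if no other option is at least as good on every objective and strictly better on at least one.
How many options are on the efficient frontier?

Opt1: not dominated.
Opt2: dominated by Opt5 (benefit score 91≥87, cost 216≤265).
Opt3: dominated by Opt1 (benefit score 81≥53, cost 179≤283).
Opt4: dominated by Opt10 (benefit score 71≥61, cost 114≤176).
Opt5: not dominated (best benefit score).
Opt6: dominated by Opt10 (benefit score 71≥49, cost 114≤169).
Opt7: not dominated (best cost).
Opt8: dominated by Opt4 (benefit score 61≥55, cost 176≤177).
Opt9: dominated by Opt7 (benefit score 43≥20, cost 49≤108).
Opt10: not dominated.
Pareto-optimal: Opt1, Opt5, Opt7, Opt10 → 4.

4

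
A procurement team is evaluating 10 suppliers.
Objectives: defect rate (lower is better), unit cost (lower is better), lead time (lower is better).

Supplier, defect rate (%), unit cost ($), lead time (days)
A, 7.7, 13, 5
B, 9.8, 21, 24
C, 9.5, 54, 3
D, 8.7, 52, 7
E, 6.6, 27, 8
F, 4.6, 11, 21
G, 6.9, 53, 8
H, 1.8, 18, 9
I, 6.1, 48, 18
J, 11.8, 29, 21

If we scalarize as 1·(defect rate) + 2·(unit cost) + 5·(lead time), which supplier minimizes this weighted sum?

A

A: 1·7.7 + 2·13 + 5·5 = 58.7
B: 1·9.8 + 2·21 + 5·24 = 171.8
C: 1·9.5 + 2·54 + 5·3 = 132.5
D: 1·8.7 + 2·52 + 5·7 = 147.7
E: 1·6.6 + 2·27 + 5·8 = 100.6
F: 1·4.6 + 2·11 + 5·21 = 131.6
G: 1·6.9 + 2·53 + 5·8 = 152.9
H: 1·1.8 + 2·18 + 5·9 = 82.8
I: 1·6.1 + 2·48 + 5·18 = 192.1
J: 1·11.8 + 2·29 + 5·21 = 174.8
Lowest: A at 58.7.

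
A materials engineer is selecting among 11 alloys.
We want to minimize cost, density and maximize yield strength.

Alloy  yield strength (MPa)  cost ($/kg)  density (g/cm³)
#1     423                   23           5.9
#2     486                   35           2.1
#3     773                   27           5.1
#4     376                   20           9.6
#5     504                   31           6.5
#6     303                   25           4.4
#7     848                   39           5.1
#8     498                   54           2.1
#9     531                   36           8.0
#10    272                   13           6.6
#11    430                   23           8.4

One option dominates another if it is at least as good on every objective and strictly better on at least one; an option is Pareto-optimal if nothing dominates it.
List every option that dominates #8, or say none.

#1: worse on yield strength (423 vs 498).
#2: worse on yield strength (486 vs 498).
#3: worse on density (5.1 vs 2.1).
#4: worse on yield strength (376 vs 498).
#5: worse on density (6.5 vs 2.1).
#6: worse on yield strength (303 vs 498).
#7: worse on density (5.1 vs 2.1).
#9: worse on density (8.0 vs 2.1).
#10: worse on yield strength (272 vs 498).
#11: worse on yield strength (430 vs 498).
No option dominates #8.

none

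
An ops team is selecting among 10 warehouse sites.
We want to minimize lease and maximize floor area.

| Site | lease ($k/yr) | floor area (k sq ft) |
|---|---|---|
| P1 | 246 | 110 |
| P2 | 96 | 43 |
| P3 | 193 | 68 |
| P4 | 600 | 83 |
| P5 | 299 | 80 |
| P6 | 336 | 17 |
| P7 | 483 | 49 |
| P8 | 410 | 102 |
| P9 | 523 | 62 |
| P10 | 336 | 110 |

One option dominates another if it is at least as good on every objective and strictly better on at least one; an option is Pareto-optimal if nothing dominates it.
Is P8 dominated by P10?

P10 vs P8: lease 336≤410, floor area 110≥102 — P10 is at least as good on every objective with at least one strict improvement.

Yes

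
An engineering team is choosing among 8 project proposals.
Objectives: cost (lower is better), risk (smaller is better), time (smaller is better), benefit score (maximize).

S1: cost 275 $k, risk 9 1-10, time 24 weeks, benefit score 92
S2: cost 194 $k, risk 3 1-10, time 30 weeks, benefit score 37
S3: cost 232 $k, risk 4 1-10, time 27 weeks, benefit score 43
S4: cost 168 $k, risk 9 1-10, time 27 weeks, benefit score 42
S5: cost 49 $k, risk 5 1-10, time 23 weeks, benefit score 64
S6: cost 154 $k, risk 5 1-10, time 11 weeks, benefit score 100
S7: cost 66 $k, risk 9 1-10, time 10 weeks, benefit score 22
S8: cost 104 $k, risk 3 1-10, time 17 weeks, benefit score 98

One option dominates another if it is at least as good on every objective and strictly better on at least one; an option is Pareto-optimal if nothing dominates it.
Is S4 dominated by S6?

S6 vs S4: cost 154≤168, risk 5≤9, time 11≤27, benefit score 100≥42 — S6 is at least as good on every objective with at least one strict improvement.

Yes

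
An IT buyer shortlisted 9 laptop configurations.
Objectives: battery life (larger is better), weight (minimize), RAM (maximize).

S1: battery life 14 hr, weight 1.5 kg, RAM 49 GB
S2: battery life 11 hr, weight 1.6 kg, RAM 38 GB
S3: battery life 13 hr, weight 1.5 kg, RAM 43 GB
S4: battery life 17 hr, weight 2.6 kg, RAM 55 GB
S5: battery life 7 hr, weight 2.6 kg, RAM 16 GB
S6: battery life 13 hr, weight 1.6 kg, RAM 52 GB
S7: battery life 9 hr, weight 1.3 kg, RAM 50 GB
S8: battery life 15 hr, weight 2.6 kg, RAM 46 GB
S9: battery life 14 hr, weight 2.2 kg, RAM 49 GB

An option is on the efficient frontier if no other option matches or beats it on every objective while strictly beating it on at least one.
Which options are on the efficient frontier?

S1, S4, S6, S7

S1: not dominated.
S2: dominated by S1 (battery life 14≥11, weight 1.5≤1.6, RAM 49≥38).
S3: dominated by S1 (battery life 14≥13, weight 1.5≤1.5, RAM 49≥43).
S4: not dominated (best battery life).
S5: dominated by S1 (battery life 14≥7, weight 1.5≤2.6, RAM 49≥16).
S6: not dominated.
S7: not dominated (best weight).
S8: dominated by S4 (battery life 17≥15, weight 2.6≤2.6, RAM 55≥46).
S9: dominated by S1 (battery life 14≥14, weight 1.5≤2.2, RAM 49≥49).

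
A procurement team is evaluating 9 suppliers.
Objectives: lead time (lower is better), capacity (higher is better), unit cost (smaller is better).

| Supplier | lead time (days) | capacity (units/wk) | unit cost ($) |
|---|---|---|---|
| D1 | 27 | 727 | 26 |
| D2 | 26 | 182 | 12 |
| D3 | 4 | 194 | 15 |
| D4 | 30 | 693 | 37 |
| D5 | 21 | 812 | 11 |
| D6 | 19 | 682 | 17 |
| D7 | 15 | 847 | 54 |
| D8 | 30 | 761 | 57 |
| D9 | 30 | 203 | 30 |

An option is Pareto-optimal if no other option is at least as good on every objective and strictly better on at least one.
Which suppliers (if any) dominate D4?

D1, D5

D1: lead time 27≤30, capacity 727≥693, unit cost 26≤37 — dominates D4.
D5: lead time 21≤30, capacity 812≥693, unit cost 11≤37 — dominates D4.
Others (D2, D3, D6, D7, D8, D9) are each worse than D4 on at least one objective.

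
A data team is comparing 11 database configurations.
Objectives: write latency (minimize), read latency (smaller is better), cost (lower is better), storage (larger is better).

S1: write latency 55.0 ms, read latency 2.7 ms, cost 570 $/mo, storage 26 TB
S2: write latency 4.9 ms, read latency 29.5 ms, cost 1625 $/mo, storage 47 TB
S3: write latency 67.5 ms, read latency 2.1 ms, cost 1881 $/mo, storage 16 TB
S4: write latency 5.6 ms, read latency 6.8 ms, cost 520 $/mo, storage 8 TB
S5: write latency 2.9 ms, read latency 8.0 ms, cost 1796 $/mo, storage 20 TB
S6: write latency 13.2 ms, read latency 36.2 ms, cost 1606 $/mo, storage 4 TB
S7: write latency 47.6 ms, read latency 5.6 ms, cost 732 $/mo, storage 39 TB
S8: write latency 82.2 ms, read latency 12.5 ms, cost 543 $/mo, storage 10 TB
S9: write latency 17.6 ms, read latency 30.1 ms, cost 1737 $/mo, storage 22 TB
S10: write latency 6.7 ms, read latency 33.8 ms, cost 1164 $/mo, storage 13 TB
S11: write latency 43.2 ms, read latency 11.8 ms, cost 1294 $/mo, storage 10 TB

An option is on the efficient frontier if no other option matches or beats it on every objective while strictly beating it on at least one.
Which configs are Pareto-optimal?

S1: not dominated.
S2: not dominated (best storage).
S3: not dominated (best read latency).
S4: not dominated (best cost).
S5: not dominated (best write latency).
S6: dominated by S4 (write latency 5.6≤13.2, read latency 6.8≤36.2, cost 520≤1606, storage 8≥4).
S7: not dominated.
S8: not dominated.
S9: dominated by S2 (write latency 4.9≤17.6, read latency 29.5≤30.1, cost 1625≤1737, storage 47≥22).
S10: not dominated.
S11: not dominated.

S1, S2, S3, S4, S5, S7, S8, S10, S11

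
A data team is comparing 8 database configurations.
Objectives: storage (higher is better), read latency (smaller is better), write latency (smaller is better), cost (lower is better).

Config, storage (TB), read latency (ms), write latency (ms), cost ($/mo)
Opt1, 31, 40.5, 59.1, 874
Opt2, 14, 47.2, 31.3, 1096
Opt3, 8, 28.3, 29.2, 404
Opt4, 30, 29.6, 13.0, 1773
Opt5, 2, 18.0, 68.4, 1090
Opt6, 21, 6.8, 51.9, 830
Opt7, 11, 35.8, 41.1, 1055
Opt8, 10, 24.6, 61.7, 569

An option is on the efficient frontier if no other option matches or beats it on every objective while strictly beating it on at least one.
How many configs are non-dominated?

7

Opt1: not dominated (best storage).
Opt2: not dominated.
Opt3: not dominated (best cost).
Opt4: not dominated (best write latency).
Opt5: dominated by Opt6 (storage 21≥2, read latency 6.8≤18.0, write latency 51.9≤68.4, cost 830≤1090).
Opt6: not dominated (best read latency).
Opt7: not dominated.
Opt8: not dominated.
Pareto-optimal: Opt1, Opt2, Opt3, Opt4, Opt6, Opt7, Opt8 → 7.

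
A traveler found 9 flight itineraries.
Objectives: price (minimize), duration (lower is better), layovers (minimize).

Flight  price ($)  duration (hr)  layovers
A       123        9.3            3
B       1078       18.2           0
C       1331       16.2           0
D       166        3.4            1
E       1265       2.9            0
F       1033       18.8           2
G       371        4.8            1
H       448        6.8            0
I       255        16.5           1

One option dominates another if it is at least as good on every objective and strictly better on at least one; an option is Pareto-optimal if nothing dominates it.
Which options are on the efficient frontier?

A, D, E, H

A: not dominated (best price).
B: dominated by H (price 448≤1078, duration 6.8≤18.2, layovers 0≤0).
C: dominated by E (price 1265≤1331, duration 2.9≤16.2, layovers 0≤0).
D: not dominated.
E: not dominated (best duration).
F: dominated by D (price 166≤1033, duration 3.4≤18.8, layovers 1≤2).
G: dominated by D (price 166≤371, duration 3.4≤4.8, layovers 1≤1).
H: not dominated.
I: dominated by D (price 166≤255, duration 3.4≤16.5, layovers 1≤1).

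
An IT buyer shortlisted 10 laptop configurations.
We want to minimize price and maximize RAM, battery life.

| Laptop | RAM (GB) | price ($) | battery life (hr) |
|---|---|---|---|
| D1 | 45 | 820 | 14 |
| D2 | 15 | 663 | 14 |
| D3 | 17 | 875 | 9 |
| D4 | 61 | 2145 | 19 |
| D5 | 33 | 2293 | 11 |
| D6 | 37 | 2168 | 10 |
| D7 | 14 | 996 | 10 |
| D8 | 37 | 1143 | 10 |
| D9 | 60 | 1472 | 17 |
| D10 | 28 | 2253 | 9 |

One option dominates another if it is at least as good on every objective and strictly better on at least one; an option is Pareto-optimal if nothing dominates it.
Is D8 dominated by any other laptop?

D1 vs D8: RAM 45≥37, price 820≤1143, battery life 14≥10 — D1 is at least as good on every objective and strictly better on at least one, so D1 dominates D8.

Yes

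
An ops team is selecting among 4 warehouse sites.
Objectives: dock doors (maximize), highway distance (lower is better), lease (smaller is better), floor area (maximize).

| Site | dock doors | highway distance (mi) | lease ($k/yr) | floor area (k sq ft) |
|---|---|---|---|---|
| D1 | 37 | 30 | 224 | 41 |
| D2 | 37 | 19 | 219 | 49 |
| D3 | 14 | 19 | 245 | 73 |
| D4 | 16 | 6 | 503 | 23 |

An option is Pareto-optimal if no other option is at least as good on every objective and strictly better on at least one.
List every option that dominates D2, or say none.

none

D1: worse on highway distance (30 vs 19).
D3: worse on dock doors (14 vs 37).
D4: worse on dock doors (16 vs 37).
No option dominates D2.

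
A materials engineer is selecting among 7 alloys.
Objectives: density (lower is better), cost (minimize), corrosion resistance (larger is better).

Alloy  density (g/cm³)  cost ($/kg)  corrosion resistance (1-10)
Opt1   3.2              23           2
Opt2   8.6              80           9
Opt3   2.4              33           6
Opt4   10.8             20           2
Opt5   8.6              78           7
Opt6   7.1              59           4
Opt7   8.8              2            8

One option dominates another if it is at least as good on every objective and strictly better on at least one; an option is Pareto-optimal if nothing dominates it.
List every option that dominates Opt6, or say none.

Opt3

Opt3: density 2.4≤7.1, cost 33≤59, corrosion resistance 6≥4 — dominates Opt6.
Others (Opt1, Opt2, Opt4, Opt5, Opt7) are each worse than Opt6 on at least one objective.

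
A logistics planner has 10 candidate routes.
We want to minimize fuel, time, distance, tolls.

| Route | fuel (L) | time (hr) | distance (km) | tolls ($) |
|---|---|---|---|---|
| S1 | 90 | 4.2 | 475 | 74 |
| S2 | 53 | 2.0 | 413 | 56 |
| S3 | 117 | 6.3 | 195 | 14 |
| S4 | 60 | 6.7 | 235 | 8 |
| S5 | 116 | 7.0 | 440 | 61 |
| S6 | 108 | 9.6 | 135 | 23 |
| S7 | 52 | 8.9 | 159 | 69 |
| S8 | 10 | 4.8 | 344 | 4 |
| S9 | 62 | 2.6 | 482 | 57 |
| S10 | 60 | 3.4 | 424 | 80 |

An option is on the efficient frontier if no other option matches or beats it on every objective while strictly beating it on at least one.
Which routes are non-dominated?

S2, S3, S4, S6, S7, S8

S1: dominated by S2 (fuel 53≤90, time 2.0≤4.2, distance 413≤475, tolls 56≤74).
S2: not dominated (best time).
S3: not dominated.
S4: not dominated.
S5: dominated by S2 (fuel 53≤116, time 2.0≤7.0, distance 413≤440, tolls 56≤61).
S6: not dominated (best distance).
S7: not dominated.
S8: not dominated (best fuel).
S9: dominated by S2 (fuel 53≤62, time 2.0≤2.6, distance 413≤482, tolls 56≤57).
S10: dominated by S2 (fuel 53≤60, time 2.0≤3.4, distance 413≤424, tolls 56≤80).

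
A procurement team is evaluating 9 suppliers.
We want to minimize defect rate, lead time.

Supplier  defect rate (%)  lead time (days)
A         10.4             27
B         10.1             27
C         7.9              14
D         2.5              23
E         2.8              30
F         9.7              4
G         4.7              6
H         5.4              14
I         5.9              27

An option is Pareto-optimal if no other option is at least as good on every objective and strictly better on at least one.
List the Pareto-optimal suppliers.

A: dominated by B (defect rate 10.1≤10.4, lead time 27≤27).
B: dominated by C (defect rate 7.9≤10.1, lead time 14≤27).
C: dominated by G (defect rate 4.7≤7.9, lead time 6≤14).
D: not dominated (best defect rate).
E: dominated by D (defect rate 2.5≤2.8, lead time 23≤30).
F: not dominated (best lead time).
G: not dominated.
H: dominated by G (defect rate 4.7≤5.4, lead time 6≤14).
I: dominated by D (defect rate 2.5≤5.9, lead time 23≤27).

D, F, G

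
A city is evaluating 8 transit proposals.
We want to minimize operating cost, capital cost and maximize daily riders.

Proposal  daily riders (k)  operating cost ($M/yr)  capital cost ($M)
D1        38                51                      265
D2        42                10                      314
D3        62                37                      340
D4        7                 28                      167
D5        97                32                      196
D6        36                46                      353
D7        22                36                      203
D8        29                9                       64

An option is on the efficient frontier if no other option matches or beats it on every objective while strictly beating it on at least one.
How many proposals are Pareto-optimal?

D1: dominated by D5 (daily riders 97≥38, operating cost 32≤51, capital cost 196≤265).
D2: not dominated.
D3: dominated by D5 (daily riders 97≥62, operating cost 32≤37, capital cost 196≤340).
D4: dominated by D8 (daily riders 29≥7, operating cost 9≤28, capital cost 64≤167).
D5: not dominated (best daily riders).
D6: dominated by D2 (daily riders 42≥36, operating cost 10≤46, capital cost 314≤353).
D7: dominated by D5 (daily riders 97≥22, operating cost 32≤36, capital cost 196≤203).
D8: not dominated (best operating cost).
Pareto-optimal: D2, D5, D8 → 3.

3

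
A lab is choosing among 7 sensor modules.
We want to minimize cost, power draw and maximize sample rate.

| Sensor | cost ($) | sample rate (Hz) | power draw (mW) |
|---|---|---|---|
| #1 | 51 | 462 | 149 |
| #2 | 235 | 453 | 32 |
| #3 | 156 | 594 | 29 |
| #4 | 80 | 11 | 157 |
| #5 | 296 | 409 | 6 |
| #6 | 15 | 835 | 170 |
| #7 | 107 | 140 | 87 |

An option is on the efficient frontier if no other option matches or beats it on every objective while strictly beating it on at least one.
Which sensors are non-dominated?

#1: not dominated.
#2: dominated by #3 (cost 156≤235, sample rate 594≥453, power draw 29≤32).
#3: not dominated.
#4: dominated by #1 (cost 51≤80, sample rate 462≥11, power draw 149≤157).
#5: not dominated (best power draw).
#6: not dominated (best cost).
#7: not dominated.

#1, #3, #5, #6, #7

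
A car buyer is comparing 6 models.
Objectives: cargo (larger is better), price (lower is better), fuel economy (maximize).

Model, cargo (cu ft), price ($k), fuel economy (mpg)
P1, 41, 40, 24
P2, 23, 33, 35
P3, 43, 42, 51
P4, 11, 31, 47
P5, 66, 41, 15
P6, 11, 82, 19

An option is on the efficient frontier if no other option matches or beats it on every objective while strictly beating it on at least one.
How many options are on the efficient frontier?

5

P1: not dominated.
P2: not dominated.
P3: not dominated (best fuel economy).
P4: not dominated (best price).
P5: not dominated (best cargo).
P6: dominated by P1 (cargo 41≥11, price 40≤82, fuel economy 24≥19).
Pareto-optimal: P1, P2, P3, P4, P5 → 5.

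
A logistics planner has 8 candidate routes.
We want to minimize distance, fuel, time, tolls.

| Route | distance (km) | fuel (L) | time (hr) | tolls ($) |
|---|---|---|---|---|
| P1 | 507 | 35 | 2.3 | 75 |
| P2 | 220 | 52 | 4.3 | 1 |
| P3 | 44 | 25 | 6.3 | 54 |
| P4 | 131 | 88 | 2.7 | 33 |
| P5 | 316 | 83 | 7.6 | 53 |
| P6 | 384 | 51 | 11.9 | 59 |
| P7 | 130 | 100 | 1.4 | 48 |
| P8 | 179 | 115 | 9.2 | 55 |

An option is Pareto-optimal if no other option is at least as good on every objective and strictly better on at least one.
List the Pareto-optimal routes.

P1, P2, P3, P4, P7

P1: not dominated.
P2: not dominated (best tolls).
P3: not dominated (best distance).
P4: not dominated.
P5: dominated by P2 (distance 220≤316, fuel 52≤83, time 4.3≤7.6, tolls 1≤53).
P6: dominated by P3 (distance 44≤384, fuel 25≤51, time 6.3≤11.9, tolls 54≤59).
P7: not dominated (best time).
P8: dominated by P3 (distance 44≤179, fuel 25≤115, time 6.3≤9.2, tolls 54≤55).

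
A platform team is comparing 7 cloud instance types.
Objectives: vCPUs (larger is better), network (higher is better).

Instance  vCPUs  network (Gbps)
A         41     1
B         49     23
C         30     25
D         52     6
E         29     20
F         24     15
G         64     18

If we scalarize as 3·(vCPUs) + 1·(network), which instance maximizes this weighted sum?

G

A: 3·41 + 1·1 = 124
B: 3·49 + 1·23 = 170
C: 3·30 + 1·25 = 115
D: 3·52 + 1·6 = 162
E: 3·29 + 1·20 = 107
F: 3·24 + 1·15 = 87
G: 3·64 + 1·18 = 210
Highest: G at 210.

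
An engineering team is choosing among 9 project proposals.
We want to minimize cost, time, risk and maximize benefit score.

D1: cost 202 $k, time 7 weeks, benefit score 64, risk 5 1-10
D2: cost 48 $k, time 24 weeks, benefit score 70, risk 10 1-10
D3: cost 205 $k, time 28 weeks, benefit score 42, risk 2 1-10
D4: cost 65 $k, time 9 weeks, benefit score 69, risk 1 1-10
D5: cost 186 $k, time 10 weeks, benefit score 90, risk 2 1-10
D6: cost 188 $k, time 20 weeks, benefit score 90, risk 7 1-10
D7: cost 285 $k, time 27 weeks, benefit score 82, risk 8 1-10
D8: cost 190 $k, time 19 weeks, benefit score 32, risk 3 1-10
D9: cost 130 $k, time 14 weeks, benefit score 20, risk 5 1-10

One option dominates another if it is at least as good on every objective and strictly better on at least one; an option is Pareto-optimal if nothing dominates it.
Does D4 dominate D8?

D4 vs D8: cost 65≤190, time 9≤19, benefit score 69≥32, risk 1≤3 — D4 is at least as good on every objective with at least one strict improvement.

Yes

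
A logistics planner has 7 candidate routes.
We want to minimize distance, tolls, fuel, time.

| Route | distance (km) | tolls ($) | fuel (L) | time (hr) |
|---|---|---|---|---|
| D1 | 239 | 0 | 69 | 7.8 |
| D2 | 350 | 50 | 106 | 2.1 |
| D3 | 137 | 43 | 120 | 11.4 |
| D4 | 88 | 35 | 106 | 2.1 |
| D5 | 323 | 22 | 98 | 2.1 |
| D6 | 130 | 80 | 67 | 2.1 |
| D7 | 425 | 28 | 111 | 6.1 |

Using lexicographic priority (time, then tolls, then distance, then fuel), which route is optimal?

D5

First minimize time: best is 2.1, kept {D2, D4, D5, D6}.
Then minimize tolls: best is 22, kept {D5}.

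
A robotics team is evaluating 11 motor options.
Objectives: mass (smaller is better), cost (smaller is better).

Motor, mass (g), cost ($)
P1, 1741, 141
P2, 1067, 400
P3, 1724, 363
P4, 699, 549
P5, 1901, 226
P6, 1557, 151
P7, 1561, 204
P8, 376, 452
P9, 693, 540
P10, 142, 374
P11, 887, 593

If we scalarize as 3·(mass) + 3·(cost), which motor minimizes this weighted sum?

P10

P1: 3·1741 + 3·141 = 5646
P2: 3·1067 + 3·400 = 4401
P3: 3·1724 + 3·363 = 6261
P4: 3·699 + 3·549 = 3744
P5: 3·1901 + 3·226 = 6381
P6: 3·1557 + 3·151 = 5124
P7: 3·1561 + 3·204 = 5295
P8: 3·376 + 3·452 = 2484
P9: 3·693 + 3·540 = 3699
P10: 3·142 + 3·374 = 1548
P11: 3·887 + 3·593 = 4440
Lowest: P10 at 1548.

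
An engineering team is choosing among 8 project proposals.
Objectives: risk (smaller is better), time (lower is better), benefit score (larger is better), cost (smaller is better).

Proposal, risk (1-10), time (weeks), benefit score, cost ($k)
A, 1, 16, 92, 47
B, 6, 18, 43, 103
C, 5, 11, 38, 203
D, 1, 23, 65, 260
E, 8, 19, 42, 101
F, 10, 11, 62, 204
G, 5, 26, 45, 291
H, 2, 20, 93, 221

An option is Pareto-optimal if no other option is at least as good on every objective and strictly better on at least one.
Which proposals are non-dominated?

A, C, F, H

A: not dominated (best cost).
B: dominated by A (risk 1≤6, time 16≤18, benefit score 92≥43, cost 47≤103).
C: not dominated.
D: dominated by A (risk 1≤1, time 16≤23, benefit score 92≥65, cost 47≤260).
E: dominated by A (risk 1≤8, time 16≤19, benefit score 92≥42, cost 47≤101).
F: not dominated.
G: dominated by A (risk 1≤5, time 16≤26, benefit score 92≥45, cost 47≤291).
H: not dominated (best benefit score).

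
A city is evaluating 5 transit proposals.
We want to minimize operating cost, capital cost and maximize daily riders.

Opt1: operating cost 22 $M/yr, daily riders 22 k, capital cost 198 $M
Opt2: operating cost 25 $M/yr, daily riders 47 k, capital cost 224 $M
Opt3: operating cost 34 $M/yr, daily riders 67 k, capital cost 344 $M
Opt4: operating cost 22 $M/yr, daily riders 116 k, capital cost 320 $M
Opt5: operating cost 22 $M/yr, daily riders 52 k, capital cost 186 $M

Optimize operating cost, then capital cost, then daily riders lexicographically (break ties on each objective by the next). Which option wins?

Opt5

First minimize operating cost: best is 22, kept {Opt1, Opt4, Opt5}.
Then minimize capital cost: best is 186, kept {Opt5}.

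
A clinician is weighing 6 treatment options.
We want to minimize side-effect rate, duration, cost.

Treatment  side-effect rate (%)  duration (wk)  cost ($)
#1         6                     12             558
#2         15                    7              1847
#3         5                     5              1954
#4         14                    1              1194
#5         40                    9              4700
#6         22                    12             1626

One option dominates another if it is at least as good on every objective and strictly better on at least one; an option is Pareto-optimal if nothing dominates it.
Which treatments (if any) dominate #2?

#4: side-effect rate 14≤15, duration 1≤7, cost 1194≤1847 — dominates #2.
Others (#1, #3, #5, #6) are each worse than #2 on at least one objective.

#4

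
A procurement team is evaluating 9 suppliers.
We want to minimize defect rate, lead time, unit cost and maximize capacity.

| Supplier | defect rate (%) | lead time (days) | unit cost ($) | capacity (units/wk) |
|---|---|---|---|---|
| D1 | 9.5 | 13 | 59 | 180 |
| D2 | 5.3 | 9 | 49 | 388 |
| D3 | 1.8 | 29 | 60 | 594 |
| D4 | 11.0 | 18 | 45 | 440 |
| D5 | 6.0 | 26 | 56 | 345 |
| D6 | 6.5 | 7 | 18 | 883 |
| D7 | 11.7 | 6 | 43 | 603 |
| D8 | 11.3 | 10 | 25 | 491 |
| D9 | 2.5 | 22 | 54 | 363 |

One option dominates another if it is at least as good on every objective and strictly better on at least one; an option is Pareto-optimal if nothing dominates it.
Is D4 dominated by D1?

No

D1 vs D4: D1 is worse on unit cost (59 vs 45), so it does not dominate D4.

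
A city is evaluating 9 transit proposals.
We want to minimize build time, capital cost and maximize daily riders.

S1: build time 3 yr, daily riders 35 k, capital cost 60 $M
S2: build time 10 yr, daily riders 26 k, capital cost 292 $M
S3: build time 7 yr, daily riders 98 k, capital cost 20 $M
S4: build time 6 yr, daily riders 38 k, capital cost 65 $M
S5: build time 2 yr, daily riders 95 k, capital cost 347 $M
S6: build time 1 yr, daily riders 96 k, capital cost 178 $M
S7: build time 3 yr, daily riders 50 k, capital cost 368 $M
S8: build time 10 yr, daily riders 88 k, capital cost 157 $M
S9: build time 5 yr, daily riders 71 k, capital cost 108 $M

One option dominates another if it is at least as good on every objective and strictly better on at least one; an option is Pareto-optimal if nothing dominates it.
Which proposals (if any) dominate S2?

S1, S3, S4, S6, S8, S9

S1: build time 3≤10, daily riders 35≥26, capital cost 60≤292 — dominates S2.
S3: build time 7≤10, daily riders 98≥26, capital cost 20≤292 — dominates S2.
S4: build time 6≤10, daily riders 38≥26, capital cost 65≤292 — dominates S2.
S6: build time 1≤10, daily riders 96≥26, capital cost 178≤292 — dominates S2.
S8: build time 10≤10, daily riders 88≥26, capital cost 157≤292 — dominates S2.
S9: build time 5≤10, daily riders 71≥26, capital cost 108≤292 — dominates S2.
Others (S5, S7) are each worse than S2 on at least one objective.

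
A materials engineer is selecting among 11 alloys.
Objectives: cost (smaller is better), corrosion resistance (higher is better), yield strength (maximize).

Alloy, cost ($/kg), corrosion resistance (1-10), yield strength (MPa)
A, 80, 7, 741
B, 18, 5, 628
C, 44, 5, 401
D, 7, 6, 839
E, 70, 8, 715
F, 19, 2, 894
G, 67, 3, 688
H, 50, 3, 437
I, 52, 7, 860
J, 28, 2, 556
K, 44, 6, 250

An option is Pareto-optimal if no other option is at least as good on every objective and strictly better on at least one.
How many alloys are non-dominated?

A: dominated by I (cost 52≤80, corrosion resistance 7≥7, yield strength 860≥741).
B: dominated by D (cost 7≤18, corrosion resistance 6≥5, yield strength 839≥628).
C: dominated by B (cost 18≤44, corrosion resistance 5≥5, yield strength 628≥401).
D: not dominated (best cost).
E: not dominated (best corrosion resistance).
F: not dominated (best yield strength).
G: dominated by D (cost 7≤67, corrosion resistance 6≥3, yield strength 839≥688).
H: dominated by B (cost 18≤50, corrosion resistance 5≥3, yield strength 628≥437).
I: not dominated.
J: dominated by B (cost 18≤28, corrosion resistance 5≥2, yield strength 628≥556).
K: dominated by D (cost 7≤44, corrosion resistance 6≥6, yield strength 839≥250).
Pareto-optimal: D, E, F, I → 4.

4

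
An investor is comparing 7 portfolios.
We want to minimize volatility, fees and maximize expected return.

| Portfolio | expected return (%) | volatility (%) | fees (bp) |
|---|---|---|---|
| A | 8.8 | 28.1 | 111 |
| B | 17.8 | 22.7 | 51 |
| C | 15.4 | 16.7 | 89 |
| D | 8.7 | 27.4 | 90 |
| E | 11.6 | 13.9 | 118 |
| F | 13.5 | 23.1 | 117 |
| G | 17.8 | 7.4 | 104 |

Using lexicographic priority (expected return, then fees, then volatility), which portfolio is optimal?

First maximize expected return: best is 17.8, kept {B, G}.
Then minimize fees: best is 51, kept {B}.

B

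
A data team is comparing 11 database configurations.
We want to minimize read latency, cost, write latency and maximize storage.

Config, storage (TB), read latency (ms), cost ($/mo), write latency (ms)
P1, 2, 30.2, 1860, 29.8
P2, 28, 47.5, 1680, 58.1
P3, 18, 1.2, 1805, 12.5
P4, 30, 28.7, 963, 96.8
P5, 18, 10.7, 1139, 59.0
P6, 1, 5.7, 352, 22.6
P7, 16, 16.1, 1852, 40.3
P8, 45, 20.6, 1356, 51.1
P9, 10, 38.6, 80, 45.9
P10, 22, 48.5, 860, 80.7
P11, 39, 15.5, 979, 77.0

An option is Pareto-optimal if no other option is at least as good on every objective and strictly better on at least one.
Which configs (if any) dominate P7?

P3

P3: storage 18≥16, read latency 1.2≤16.1, cost 1805≤1852, write latency 12.5≤40.3 — dominates P7.
Others (P1, P2, P4, P5, P6, P8, P9, P10, P11) are each worse than P7 on at least one objective.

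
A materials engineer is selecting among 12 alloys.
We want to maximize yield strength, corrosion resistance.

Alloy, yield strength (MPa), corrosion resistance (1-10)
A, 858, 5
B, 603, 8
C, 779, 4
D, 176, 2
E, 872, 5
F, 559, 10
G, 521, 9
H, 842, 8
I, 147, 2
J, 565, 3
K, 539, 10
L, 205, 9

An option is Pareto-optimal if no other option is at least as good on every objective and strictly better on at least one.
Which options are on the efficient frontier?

E, F, H

A: dominated by E (yield strength 872≥858, corrosion resistance 5≥5).
B: dominated by H (yield strength 842≥603, corrosion resistance 8≥8).
C: dominated by A (yield strength 858≥779, corrosion resistance 5≥4).
D: dominated by A (yield strength 858≥176, corrosion resistance 5≥2).
E: not dominated (best yield strength).
F: not dominated.
G: dominated by F (yield strength 559≥521, corrosion resistance 10≥9).
H: not dominated.
I: dominated by A (yield strength 858≥147, corrosion resistance 5≥2).
J: dominated by A (yield strength 858≥565, corrosion resistance 5≥3).
K: dominated by F (yield strength 559≥539, corrosion resistance 10≥10).
L: dominated by F (yield strength 559≥205, corrosion resistance 10≥9).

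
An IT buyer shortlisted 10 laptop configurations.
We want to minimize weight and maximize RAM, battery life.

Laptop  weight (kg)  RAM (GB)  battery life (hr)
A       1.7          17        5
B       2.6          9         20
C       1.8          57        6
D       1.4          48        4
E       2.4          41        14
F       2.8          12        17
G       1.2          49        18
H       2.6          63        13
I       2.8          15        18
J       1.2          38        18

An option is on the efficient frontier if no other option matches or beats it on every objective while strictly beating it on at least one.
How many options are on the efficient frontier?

A: dominated by G (weight 1.2≤1.7, RAM 49≥17, battery life 18≥5).
B: not dominated (best battery life).
C: not dominated.
D: dominated by G (weight 1.2≤1.4, RAM 49≥48, battery life 18≥4).
E: dominated by G (weight 1.2≤2.4, RAM 49≥41, battery life 18≥14).
F: dominated by G (weight 1.2≤2.8, RAM 49≥12, battery life 18≥17).
G: not dominated.
H: not dominated (best RAM).
I: dominated by G (weight 1.2≤2.8, RAM 49≥15, battery life 18≥18).
J: dominated by G (weight 1.2≤1.2, RAM 49≥38, battery life 18≥18).
Pareto-optimal: B, C, G, H → 4.

4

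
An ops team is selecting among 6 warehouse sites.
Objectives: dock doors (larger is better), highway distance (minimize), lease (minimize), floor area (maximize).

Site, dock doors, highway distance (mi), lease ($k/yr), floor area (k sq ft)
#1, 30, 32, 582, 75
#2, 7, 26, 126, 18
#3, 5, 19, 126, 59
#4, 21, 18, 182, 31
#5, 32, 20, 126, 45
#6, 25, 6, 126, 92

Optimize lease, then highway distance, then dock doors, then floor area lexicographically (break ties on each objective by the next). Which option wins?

#6

First minimize lease: best is 126, kept {#2, #3, #5, #6}.
Then minimize highway distance: best is 6, kept {#6}.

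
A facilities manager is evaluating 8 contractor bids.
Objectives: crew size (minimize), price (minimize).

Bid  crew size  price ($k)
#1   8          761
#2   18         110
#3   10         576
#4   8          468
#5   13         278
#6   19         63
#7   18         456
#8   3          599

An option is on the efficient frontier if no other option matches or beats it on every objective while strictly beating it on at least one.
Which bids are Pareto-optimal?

#2, #4, #5, #6, #8

#1: dominated by #4 (crew size 8≤8, price 468≤761).
#2: not dominated.
#3: dominated by #4 (crew size 8≤10, price 468≤576).
#4: not dominated.
#5: not dominated.
#6: not dominated (best price).
#7: dominated by #2 (crew size 18≤18, price 110≤456).
#8: not dominated (best crew size).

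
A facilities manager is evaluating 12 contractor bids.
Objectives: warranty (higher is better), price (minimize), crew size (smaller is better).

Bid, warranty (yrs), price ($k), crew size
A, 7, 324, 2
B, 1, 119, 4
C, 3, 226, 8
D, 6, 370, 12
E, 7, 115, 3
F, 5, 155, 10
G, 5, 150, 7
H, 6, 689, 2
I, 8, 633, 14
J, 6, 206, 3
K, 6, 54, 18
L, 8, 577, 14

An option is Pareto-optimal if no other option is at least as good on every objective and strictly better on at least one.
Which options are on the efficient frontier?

A: not dominated.
B: dominated by E (warranty 7≥1, price 115≤119, crew size 3≤4).
C: dominated by E (warranty 7≥3, price 115≤226, crew size 3≤8).
D: dominated by A (warranty 7≥6, price 324≤370, crew size 2≤12).
E: not dominated.
F: dominated by E (warranty 7≥5, price 115≤155, crew size 3≤10).
G: dominated by E (warranty 7≥5, price 115≤150, crew size 3≤7).
H: dominated by A (warranty 7≥6, price 324≤689, crew size 2≤2).
I: dominated by L (warranty 8≥8, price 577≤633, crew size 14≤14).
J: dominated by E (warranty 7≥6, price 115≤206, crew size 3≤3).
K: not dominated (best price).
L: not dominated.

A, E, K, L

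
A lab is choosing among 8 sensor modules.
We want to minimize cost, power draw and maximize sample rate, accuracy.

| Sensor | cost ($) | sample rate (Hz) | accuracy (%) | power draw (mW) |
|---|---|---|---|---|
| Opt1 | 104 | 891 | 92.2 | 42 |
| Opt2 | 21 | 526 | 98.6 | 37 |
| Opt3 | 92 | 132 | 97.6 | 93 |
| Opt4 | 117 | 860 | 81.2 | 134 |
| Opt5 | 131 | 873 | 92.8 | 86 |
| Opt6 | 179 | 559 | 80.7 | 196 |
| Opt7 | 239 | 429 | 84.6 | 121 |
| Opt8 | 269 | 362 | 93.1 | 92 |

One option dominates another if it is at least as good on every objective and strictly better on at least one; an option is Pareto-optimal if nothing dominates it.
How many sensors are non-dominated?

Opt1: not dominated (best sample rate).
Opt2: not dominated (best cost).
Opt3: dominated by Opt2 (cost 21≤92, sample rate 526≥132, accuracy 98.6≥97.6, power draw 37≤93).
Opt4: dominated by Opt1 (cost 104≤117, sample rate 891≥860, accuracy 92.2≥81.2, power draw 42≤134).
Opt5: not dominated.
Opt6: dominated by Opt1 (cost 104≤179, sample rate 891≥559, accuracy 92.2≥80.7, power draw 42≤196).
Opt7: dominated by Opt1 (cost 104≤239, sample rate 891≥429, accuracy 92.2≥84.6, power draw 42≤121).
Opt8: dominated by Opt2 (cost 21≤269, sample rate 526≥362, accuracy 98.6≥93.1, power draw 37≤92).
Pareto-optimal: Opt1, Opt2, Opt5 → 3.

3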